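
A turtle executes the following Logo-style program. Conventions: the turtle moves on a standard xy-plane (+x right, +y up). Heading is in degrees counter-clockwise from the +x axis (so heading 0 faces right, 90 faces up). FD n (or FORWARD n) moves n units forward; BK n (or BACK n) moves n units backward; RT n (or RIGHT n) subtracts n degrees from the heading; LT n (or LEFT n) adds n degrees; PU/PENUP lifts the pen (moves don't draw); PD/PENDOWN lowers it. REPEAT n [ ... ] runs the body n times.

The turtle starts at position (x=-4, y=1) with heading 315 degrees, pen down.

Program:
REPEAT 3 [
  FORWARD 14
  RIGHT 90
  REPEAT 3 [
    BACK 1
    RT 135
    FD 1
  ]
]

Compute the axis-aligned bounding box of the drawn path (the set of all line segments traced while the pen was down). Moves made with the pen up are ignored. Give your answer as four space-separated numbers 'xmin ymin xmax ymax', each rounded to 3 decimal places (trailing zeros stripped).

Executing turtle program step by step:
Start: pos=(-4,1), heading=315, pen down
REPEAT 3 [
  -- iteration 1/3 --
  FD 14: (-4,1) -> (5.899,-8.899) [heading=315, draw]
  RT 90: heading 315 -> 225
  REPEAT 3 [
    -- iteration 1/3 --
    BK 1: (5.899,-8.899) -> (6.607,-8.192) [heading=225, draw]
    RT 135: heading 225 -> 90
    FD 1: (6.607,-8.192) -> (6.607,-7.192) [heading=90, draw]
    -- iteration 2/3 --
    BK 1: (6.607,-7.192) -> (6.607,-8.192) [heading=90, draw]
    RT 135: heading 90 -> 315
    FD 1: (6.607,-8.192) -> (7.314,-8.899) [heading=315, draw]
    -- iteration 3/3 --
    BK 1: (7.314,-8.899) -> (6.607,-8.192) [heading=315, draw]
    RT 135: heading 315 -> 180
    FD 1: (6.607,-8.192) -> (5.607,-8.192) [heading=180, draw]
  ]
  -- iteration 2/3 --
  FD 14: (5.607,-8.192) -> (-8.393,-8.192) [heading=180, draw]
  RT 90: heading 180 -> 90
  REPEAT 3 [
    -- iteration 1/3 --
    BK 1: (-8.393,-8.192) -> (-8.393,-9.192) [heading=90, draw]
    RT 135: heading 90 -> 315
    FD 1: (-8.393,-9.192) -> (-7.686,-9.899) [heading=315, draw]
    -- iteration 2/3 --
    BK 1: (-7.686,-9.899) -> (-8.393,-9.192) [heading=315, draw]
    RT 135: heading 315 -> 180
    FD 1: (-8.393,-9.192) -> (-9.393,-9.192) [heading=180, draw]
    -- iteration 3/3 --
    BK 1: (-9.393,-9.192) -> (-8.393,-9.192) [heading=180, draw]
    RT 135: heading 180 -> 45
    FD 1: (-8.393,-9.192) -> (-7.686,-8.485) [heading=45, draw]
  ]
  -- iteration 3/3 --
  FD 14: (-7.686,-8.485) -> (2.213,1.414) [heading=45, draw]
  RT 90: heading 45 -> 315
  REPEAT 3 [
    -- iteration 1/3 --
    BK 1: (2.213,1.414) -> (1.506,2.121) [heading=315, draw]
    RT 135: heading 315 -> 180
    FD 1: (1.506,2.121) -> (0.506,2.121) [heading=180, draw]
    -- iteration 2/3 --
    BK 1: (0.506,2.121) -> (1.506,2.121) [heading=180, draw]
    RT 135: heading 180 -> 45
    FD 1: (1.506,2.121) -> (2.213,2.828) [heading=45, draw]
    -- iteration 3/3 --
    BK 1: (2.213,2.828) -> (1.506,2.121) [heading=45, draw]
    RT 135: heading 45 -> 270
    FD 1: (1.506,2.121) -> (1.506,1.121) [heading=270, draw]
  ]
]
Final: pos=(1.506,1.121), heading=270, 21 segment(s) drawn

Segment endpoints: x in {-9.393, -8.393, -7.686, -4, 0.506, 1.506, 1.506, 2.213, 2.213, 5.607, 5.899, 6.607, 7.314}, y in {-9.899, -9.192, -8.899, -8.485, -8.192, -8.192, -7.192, 1, 1.121, 1.414, 2.121, 2.121, 2.828}
xmin=-9.393, ymin=-9.899, xmax=7.314, ymax=2.828

Answer: -9.393 -9.899 7.314 2.828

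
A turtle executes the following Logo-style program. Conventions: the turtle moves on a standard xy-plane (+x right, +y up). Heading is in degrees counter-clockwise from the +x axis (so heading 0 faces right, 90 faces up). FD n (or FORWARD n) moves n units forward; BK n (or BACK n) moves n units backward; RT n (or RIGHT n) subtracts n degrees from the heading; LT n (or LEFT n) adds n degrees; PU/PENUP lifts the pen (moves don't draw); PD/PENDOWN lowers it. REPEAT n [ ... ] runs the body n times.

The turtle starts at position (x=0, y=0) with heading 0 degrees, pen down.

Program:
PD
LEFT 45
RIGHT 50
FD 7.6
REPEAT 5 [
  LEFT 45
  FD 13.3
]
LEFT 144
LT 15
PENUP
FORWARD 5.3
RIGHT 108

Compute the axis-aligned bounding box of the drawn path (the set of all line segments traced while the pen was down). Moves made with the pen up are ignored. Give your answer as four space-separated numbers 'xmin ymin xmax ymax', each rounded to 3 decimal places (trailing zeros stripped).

Answer: -13.068 -0.662 18.919 32.484

Derivation:
Executing turtle program step by step:
Start: pos=(0,0), heading=0, pen down
PD: pen down
LT 45: heading 0 -> 45
RT 50: heading 45 -> 355
FD 7.6: (0,0) -> (7.571,-0.662) [heading=355, draw]
REPEAT 5 [
  -- iteration 1/5 --
  LT 45: heading 355 -> 40
  FD 13.3: (7.571,-0.662) -> (17.759,7.887) [heading=40, draw]
  -- iteration 2/5 --
  LT 45: heading 40 -> 85
  FD 13.3: (17.759,7.887) -> (18.919,21.136) [heading=85, draw]
  -- iteration 3/5 --
  LT 45: heading 85 -> 130
  FD 13.3: (18.919,21.136) -> (10.37,31.324) [heading=130, draw]
  -- iteration 4/5 --
  LT 45: heading 130 -> 175
  FD 13.3: (10.37,31.324) -> (-2.88,32.484) [heading=175, draw]
  -- iteration 5/5 --
  LT 45: heading 175 -> 220
  FD 13.3: (-2.88,32.484) -> (-13.068,23.935) [heading=220, draw]
]
LT 144: heading 220 -> 4
LT 15: heading 4 -> 19
PU: pen up
FD 5.3: (-13.068,23.935) -> (-8.057,25.66) [heading=19, move]
RT 108: heading 19 -> 271
Final: pos=(-8.057,25.66), heading=271, 6 segment(s) drawn

Segment endpoints: x in {-13.068, -2.88, 0, 7.571, 10.37, 17.759, 18.919}, y in {-0.662, 0, 7.887, 21.136, 23.935, 31.324, 32.484}
xmin=-13.068, ymin=-0.662, xmax=18.919, ymax=32.484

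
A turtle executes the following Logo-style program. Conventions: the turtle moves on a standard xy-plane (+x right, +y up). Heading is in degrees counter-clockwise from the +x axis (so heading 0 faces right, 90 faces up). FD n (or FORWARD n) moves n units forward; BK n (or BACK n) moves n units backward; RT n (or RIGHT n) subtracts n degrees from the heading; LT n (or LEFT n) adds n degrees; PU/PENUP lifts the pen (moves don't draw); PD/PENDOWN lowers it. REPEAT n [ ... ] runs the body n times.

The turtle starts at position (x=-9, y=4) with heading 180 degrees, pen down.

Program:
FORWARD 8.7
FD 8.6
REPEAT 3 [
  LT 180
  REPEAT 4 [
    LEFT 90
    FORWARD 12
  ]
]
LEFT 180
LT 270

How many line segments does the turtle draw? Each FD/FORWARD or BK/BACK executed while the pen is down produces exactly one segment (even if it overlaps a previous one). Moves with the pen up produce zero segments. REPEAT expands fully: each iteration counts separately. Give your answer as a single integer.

Executing turtle program step by step:
Start: pos=(-9,4), heading=180, pen down
FD 8.7: (-9,4) -> (-17.7,4) [heading=180, draw]
FD 8.6: (-17.7,4) -> (-26.3,4) [heading=180, draw]
REPEAT 3 [
  -- iteration 1/3 --
  LT 180: heading 180 -> 0
  REPEAT 4 [
    -- iteration 1/4 --
    LT 90: heading 0 -> 90
    FD 12: (-26.3,4) -> (-26.3,16) [heading=90, draw]
    -- iteration 2/4 --
    LT 90: heading 90 -> 180
    FD 12: (-26.3,16) -> (-38.3,16) [heading=180, draw]
    -- iteration 3/4 --
    LT 90: heading 180 -> 270
    FD 12: (-38.3,16) -> (-38.3,4) [heading=270, draw]
    -- iteration 4/4 --
    LT 90: heading 270 -> 0
    FD 12: (-38.3,4) -> (-26.3,4) [heading=0, draw]
  ]
  -- iteration 2/3 --
  LT 180: heading 0 -> 180
  REPEAT 4 [
    -- iteration 1/4 --
    LT 90: heading 180 -> 270
    FD 12: (-26.3,4) -> (-26.3,-8) [heading=270, draw]
    -- iteration 2/4 --
    LT 90: heading 270 -> 0
    FD 12: (-26.3,-8) -> (-14.3,-8) [heading=0, draw]
    -- iteration 3/4 --
    LT 90: heading 0 -> 90
    FD 12: (-14.3,-8) -> (-14.3,4) [heading=90, draw]
    -- iteration 4/4 --
    LT 90: heading 90 -> 180
    FD 12: (-14.3,4) -> (-26.3,4) [heading=180, draw]
  ]
  -- iteration 3/3 --
  LT 180: heading 180 -> 0
  REPEAT 4 [
    -- iteration 1/4 --
    LT 90: heading 0 -> 90
    FD 12: (-26.3,4) -> (-26.3,16) [heading=90, draw]
    -- iteration 2/4 --
    LT 90: heading 90 -> 180
    FD 12: (-26.3,16) -> (-38.3,16) [heading=180, draw]
    -- iteration 3/4 --
    LT 90: heading 180 -> 270
    FD 12: (-38.3,16) -> (-38.3,4) [heading=270, draw]
    -- iteration 4/4 --
    LT 90: heading 270 -> 0
    FD 12: (-38.3,4) -> (-26.3,4) [heading=0, draw]
  ]
]
LT 180: heading 0 -> 180
LT 270: heading 180 -> 90
Final: pos=(-26.3,4), heading=90, 14 segment(s) drawn
Segments drawn: 14

Answer: 14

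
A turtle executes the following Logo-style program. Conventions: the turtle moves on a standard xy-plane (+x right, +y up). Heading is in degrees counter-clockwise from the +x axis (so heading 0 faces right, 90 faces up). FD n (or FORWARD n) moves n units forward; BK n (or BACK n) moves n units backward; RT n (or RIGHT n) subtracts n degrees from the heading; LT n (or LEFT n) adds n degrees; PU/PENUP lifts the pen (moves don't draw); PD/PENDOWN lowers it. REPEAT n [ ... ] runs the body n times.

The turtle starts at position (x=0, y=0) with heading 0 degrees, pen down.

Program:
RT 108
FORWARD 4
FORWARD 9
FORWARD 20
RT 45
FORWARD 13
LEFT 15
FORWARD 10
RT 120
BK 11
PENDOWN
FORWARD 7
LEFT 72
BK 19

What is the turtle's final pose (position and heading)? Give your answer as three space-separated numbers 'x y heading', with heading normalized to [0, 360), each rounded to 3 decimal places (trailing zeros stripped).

Executing turtle program step by step:
Start: pos=(0,0), heading=0, pen down
RT 108: heading 0 -> 252
FD 4: (0,0) -> (-1.236,-3.804) [heading=252, draw]
FD 9: (-1.236,-3.804) -> (-4.017,-12.364) [heading=252, draw]
FD 20: (-4.017,-12.364) -> (-10.198,-31.385) [heading=252, draw]
RT 45: heading 252 -> 207
FD 13: (-10.198,-31.385) -> (-21.781,-37.287) [heading=207, draw]
LT 15: heading 207 -> 222
FD 10: (-21.781,-37.287) -> (-29.212,-43.978) [heading=222, draw]
RT 120: heading 222 -> 102
BK 11: (-29.212,-43.978) -> (-26.925,-54.738) [heading=102, draw]
PD: pen down
FD 7: (-26.925,-54.738) -> (-28.38,-47.891) [heading=102, draw]
LT 72: heading 102 -> 174
BK 19: (-28.38,-47.891) -> (-9.485,-49.877) [heading=174, draw]
Final: pos=(-9.485,-49.877), heading=174, 8 segment(s) drawn

Answer: -9.485 -49.877 174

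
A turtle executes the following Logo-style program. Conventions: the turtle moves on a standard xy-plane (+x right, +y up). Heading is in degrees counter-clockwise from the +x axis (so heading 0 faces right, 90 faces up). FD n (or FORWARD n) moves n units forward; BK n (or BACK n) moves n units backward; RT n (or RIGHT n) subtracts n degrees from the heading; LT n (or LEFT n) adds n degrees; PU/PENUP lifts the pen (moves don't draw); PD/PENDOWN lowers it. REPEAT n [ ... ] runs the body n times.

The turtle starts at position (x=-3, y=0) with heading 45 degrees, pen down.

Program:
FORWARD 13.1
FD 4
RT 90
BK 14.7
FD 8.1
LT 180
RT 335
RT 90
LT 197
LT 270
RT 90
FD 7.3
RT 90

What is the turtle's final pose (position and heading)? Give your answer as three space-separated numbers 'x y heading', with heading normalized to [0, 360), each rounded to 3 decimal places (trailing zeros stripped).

Answer: 4.807 24.048 357

Derivation:
Executing turtle program step by step:
Start: pos=(-3,0), heading=45, pen down
FD 13.1: (-3,0) -> (6.263,9.263) [heading=45, draw]
FD 4: (6.263,9.263) -> (9.092,12.092) [heading=45, draw]
RT 90: heading 45 -> 315
BK 14.7: (9.092,12.092) -> (-1.303,22.486) [heading=315, draw]
FD 8.1: (-1.303,22.486) -> (4.425,16.758) [heading=315, draw]
LT 180: heading 315 -> 135
RT 335: heading 135 -> 160
RT 90: heading 160 -> 70
LT 197: heading 70 -> 267
LT 270: heading 267 -> 177
RT 90: heading 177 -> 87
FD 7.3: (4.425,16.758) -> (4.807,24.048) [heading=87, draw]
RT 90: heading 87 -> 357
Final: pos=(4.807,24.048), heading=357, 5 segment(s) drawn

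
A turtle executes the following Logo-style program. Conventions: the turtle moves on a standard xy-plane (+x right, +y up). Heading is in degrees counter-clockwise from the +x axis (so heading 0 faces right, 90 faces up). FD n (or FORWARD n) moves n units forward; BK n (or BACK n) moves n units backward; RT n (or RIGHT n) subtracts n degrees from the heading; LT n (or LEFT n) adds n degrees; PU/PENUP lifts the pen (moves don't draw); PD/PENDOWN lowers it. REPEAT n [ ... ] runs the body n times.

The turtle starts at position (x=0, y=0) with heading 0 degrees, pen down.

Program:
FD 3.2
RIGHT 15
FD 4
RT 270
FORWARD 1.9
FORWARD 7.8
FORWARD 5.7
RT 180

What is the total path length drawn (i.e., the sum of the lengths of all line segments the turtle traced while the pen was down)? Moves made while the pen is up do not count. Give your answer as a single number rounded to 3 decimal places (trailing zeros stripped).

Executing turtle program step by step:
Start: pos=(0,0), heading=0, pen down
FD 3.2: (0,0) -> (3.2,0) [heading=0, draw]
RT 15: heading 0 -> 345
FD 4: (3.2,0) -> (7.064,-1.035) [heading=345, draw]
RT 270: heading 345 -> 75
FD 1.9: (7.064,-1.035) -> (7.555,0.8) [heading=75, draw]
FD 7.8: (7.555,0.8) -> (9.574,8.334) [heading=75, draw]
FD 5.7: (9.574,8.334) -> (11.05,13.84) [heading=75, draw]
RT 180: heading 75 -> 255
Final: pos=(11.05,13.84), heading=255, 5 segment(s) drawn

Segment lengths:
  seg 1: (0,0) -> (3.2,0), length = 3.2
  seg 2: (3.2,0) -> (7.064,-1.035), length = 4
  seg 3: (7.064,-1.035) -> (7.555,0.8), length = 1.9
  seg 4: (7.555,0.8) -> (9.574,8.334), length = 7.8
  seg 5: (9.574,8.334) -> (11.05,13.84), length = 5.7
Total = 22.6

Answer: 22.6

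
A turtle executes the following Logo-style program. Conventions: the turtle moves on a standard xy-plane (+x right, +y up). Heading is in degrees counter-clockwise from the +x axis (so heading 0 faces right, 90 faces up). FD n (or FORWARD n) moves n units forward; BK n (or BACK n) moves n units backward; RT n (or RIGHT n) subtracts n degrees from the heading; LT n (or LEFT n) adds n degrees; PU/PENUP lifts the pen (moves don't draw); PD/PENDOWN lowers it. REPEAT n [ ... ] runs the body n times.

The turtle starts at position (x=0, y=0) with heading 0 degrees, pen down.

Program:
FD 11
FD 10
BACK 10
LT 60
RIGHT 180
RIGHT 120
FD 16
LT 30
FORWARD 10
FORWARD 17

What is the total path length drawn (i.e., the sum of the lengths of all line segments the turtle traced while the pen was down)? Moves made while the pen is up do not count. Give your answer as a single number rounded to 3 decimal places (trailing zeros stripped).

Answer: 74

Derivation:
Executing turtle program step by step:
Start: pos=(0,0), heading=0, pen down
FD 11: (0,0) -> (11,0) [heading=0, draw]
FD 10: (11,0) -> (21,0) [heading=0, draw]
BK 10: (21,0) -> (11,0) [heading=0, draw]
LT 60: heading 0 -> 60
RT 180: heading 60 -> 240
RT 120: heading 240 -> 120
FD 16: (11,0) -> (3,13.856) [heading=120, draw]
LT 30: heading 120 -> 150
FD 10: (3,13.856) -> (-5.66,18.856) [heading=150, draw]
FD 17: (-5.66,18.856) -> (-20.383,27.356) [heading=150, draw]
Final: pos=(-20.383,27.356), heading=150, 6 segment(s) drawn

Segment lengths:
  seg 1: (0,0) -> (11,0), length = 11
  seg 2: (11,0) -> (21,0), length = 10
  seg 3: (21,0) -> (11,0), length = 10
  seg 4: (11,0) -> (3,13.856), length = 16
  seg 5: (3,13.856) -> (-5.66,18.856), length = 10
  seg 6: (-5.66,18.856) -> (-20.383,27.356), length = 17
Total = 74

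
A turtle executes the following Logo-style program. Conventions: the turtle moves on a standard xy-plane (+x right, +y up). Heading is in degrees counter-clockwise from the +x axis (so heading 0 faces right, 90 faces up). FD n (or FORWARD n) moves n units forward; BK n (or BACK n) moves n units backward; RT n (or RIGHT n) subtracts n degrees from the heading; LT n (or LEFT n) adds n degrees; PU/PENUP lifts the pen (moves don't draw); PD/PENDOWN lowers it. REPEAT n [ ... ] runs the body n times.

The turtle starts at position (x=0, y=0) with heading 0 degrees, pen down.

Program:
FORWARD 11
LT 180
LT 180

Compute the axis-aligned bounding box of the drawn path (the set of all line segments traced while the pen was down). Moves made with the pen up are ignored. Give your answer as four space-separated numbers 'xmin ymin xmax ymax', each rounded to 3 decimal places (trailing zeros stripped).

Answer: 0 0 11 0

Derivation:
Executing turtle program step by step:
Start: pos=(0,0), heading=0, pen down
FD 11: (0,0) -> (11,0) [heading=0, draw]
LT 180: heading 0 -> 180
LT 180: heading 180 -> 0
Final: pos=(11,0), heading=0, 1 segment(s) drawn

Segment endpoints: x in {0, 11}, y in {0}
xmin=0, ymin=0, xmax=11, ymax=0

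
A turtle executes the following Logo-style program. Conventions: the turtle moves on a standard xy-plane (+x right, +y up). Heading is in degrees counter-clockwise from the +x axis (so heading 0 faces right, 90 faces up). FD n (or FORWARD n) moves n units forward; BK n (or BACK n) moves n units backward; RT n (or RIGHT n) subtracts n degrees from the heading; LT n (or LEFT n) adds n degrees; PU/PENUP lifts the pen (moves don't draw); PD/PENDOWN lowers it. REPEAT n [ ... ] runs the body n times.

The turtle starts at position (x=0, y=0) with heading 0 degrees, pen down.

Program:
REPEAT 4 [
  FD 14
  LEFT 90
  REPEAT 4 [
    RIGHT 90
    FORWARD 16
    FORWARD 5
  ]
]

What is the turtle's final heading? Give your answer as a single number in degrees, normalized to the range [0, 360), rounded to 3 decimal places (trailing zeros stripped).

Executing turtle program step by step:
Start: pos=(0,0), heading=0, pen down
REPEAT 4 [
  -- iteration 1/4 --
  FD 14: (0,0) -> (14,0) [heading=0, draw]
  LT 90: heading 0 -> 90
  REPEAT 4 [
    -- iteration 1/4 --
    RT 90: heading 90 -> 0
    FD 16: (14,0) -> (30,0) [heading=0, draw]
    FD 5: (30,0) -> (35,0) [heading=0, draw]
    -- iteration 2/4 --
    RT 90: heading 0 -> 270
    FD 16: (35,0) -> (35,-16) [heading=270, draw]
    FD 5: (35,-16) -> (35,-21) [heading=270, draw]
    -- iteration 3/4 --
    RT 90: heading 270 -> 180
    FD 16: (35,-21) -> (19,-21) [heading=180, draw]
    FD 5: (19,-21) -> (14,-21) [heading=180, draw]
    -- iteration 4/4 --
    RT 90: heading 180 -> 90
    FD 16: (14,-21) -> (14,-5) [heading=90, draw]
    FD 5: (14,-5) -> (14,0) [heading=90, draw]
  ]
  -- iteration 2/4 --
  FD 14: (14,0) -> (14,14) [heading=90, draw]
  LT 90: heading 90 -> 180
  REPEAT 4 [
    -- iteration 1/4 --
    RT 90: heading 180 -> 90
    FD 16: (14,14) -> (14,30) [heading=90, draw]
    FD 5: (14,30) -> (14,35) [heading=90, draw]
    -- iteration 2/4 --
    RT 90: heading 90 -> 0
    FD 16: (14,35) -> (30,35) [heading=0, draw]
    FD 5: (30,35) -> (35,35) [heading=0, draw]
    -- iteration 3/4 --
    RT 90: heading 0 -> 270
    FD 16: (35,35) -> (35,19) [heading=270, draw]
    FD 5: (35,19) -> (35,14) [heading=270, draw]
    -- iteration 4/4 --
    RT 90: heading 270 -> 180
    FD 16: (35,14) -> (19,14) [heading=180, draw]
    FD 5: (19,14) -> (14,14) [heading=180, draw]
  ]
  -- iteration 3/4 --
  FD 14: (14,14) -> (0,14) [heading=180, draw]
  LT 90: heading 180 -> 270
  REPEAT 4 [
    -- iteration 1/4 --
    RT 90: heading 270 -> 180
    FD 16: (0,14) -> (-16,14) [heading=180, draw]
    FD 5: (-16,14) -> (-21,14) [heading=180, draw]
    -- iteration 2/4 --
    RT 90: heading 180 -> 90
    FD 16: (-21,14) -> (-21,30) [heading=90, draw]
    FD 5: (-21,30) -> (-21,35) [heading=90, draw]
    -- iteration 3/4 --
    RT 90: heading 90 -> 0
    FD 16: (-21,35) -> (-5,35) [heading=0, draw]
    FD 5: (-5,35) -> (0,35) [heading=0, draw]
    -- iteration 4/4 --
    RT 90: heading 0 -> 270
    FD 16: (0,35) -> (0,19) [heading=270, draw]
    FD 5: (0,19) -> (0,14) [heading=270, draw]
  ]
  -- iteration 4/4 --
  FD 14: (0,14) -> (0,0) [heading=270, draw]
  LT 90: heading 270 -> 0
  REPEAT 4 [
    -- iteration 1/4 --
    RT 90: heading 0 -> 270
    FD 16: (0,0) -> (0,-16) [heading=270, draw]
    FD 5: (0,-16) -> (0,-21) [heading=270, draw]
    -- iteration 2/4 --
    RT 90: heading 270 -> 180
    FD 16: (0,-21) -> (-16,-21) [heading=180, draw]
    FD 5: (-16,-21) -> (-21,-21) [heading=180, draw]
    -- iteration 3/4 --
    RT 90: heading 180 -> 90
    FD 16: (-21,-21) -> (-21,-5) [heading=90, draw]
    FD 5: (-21,-5) -> (-21,0) [heading=90, draw]
    -- iteration 4/4 --
    RT 90: heading 90 -> 0
    FD 16: (-21,0) -> (-5,0) [heading=0, draw]
    FD 5: (-5,0) -> (0,0) [heading=0, draw]
  ]
]
Final: pos=(0,0), heading=0, 36 segment(s) drawn

Answer: 0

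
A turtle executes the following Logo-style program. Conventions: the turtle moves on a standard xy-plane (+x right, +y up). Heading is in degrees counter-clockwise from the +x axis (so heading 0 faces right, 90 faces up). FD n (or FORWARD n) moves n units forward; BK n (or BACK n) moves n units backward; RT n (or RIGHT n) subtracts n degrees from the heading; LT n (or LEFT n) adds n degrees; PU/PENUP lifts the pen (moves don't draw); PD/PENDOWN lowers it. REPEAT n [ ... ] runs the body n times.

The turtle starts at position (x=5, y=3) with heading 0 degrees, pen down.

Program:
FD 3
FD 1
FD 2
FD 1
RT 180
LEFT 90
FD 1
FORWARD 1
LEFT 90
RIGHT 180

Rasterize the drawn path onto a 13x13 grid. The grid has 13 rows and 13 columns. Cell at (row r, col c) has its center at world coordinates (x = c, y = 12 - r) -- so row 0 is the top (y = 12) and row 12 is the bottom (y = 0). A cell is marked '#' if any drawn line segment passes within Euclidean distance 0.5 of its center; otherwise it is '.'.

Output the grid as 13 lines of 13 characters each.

Answer: .............
.............
.............
.............
.............
.............
.............
.............
.............
.....########
............#
............#
.............

Derivation:
Segment 0: (5,3) -> (8,3)
Segment 1: (8,3) -> (9,3)
Segment 2: (9,3) -> (11,3)
Segment 3: (11,3) -> (12,3)
Segment 4: (12,3) -> (12,2)
Segment 5: (12,2) -> (12,1)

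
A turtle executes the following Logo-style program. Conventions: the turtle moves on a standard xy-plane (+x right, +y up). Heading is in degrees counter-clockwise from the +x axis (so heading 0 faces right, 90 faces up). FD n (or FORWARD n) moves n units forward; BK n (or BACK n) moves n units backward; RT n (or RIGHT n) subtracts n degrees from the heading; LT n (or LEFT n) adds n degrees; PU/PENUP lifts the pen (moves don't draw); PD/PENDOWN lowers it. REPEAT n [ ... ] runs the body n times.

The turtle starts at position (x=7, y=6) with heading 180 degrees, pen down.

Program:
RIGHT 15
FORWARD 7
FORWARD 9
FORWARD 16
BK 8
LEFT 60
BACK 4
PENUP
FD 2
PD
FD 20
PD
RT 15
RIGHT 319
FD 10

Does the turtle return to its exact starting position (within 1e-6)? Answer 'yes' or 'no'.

Answer: no

Derivation:
Executing turtle program step by step:
Start: pos=(7,6), heading=180, pen down
RT 15: heading 180 -> 165
FD 7: (7,6) -> (0.239,7.812) [heading=165, draw]
FD 9: (0.239,7.812) -> (-8.455,10.141) [heading=165, draw]
FD 16: (-8.455,10.141) -> (-23.91,14.282) [heading=165, draw]
BK 8: (-23.91,14.282) -> (-16.182,12.212) [heading=165, draw]
LT 60: heading 165 -> 225
BK 4: (-16.182,12.212) -> (-13.354,15.04) [heading=225, draw]
PU: pen up
FD 2: (-13.354,15.04) -> (-14.768,13.626) [heading=225, move]
PD: pen down
FD 20: (-14.768,13.626) -> (-28.91,-0.516) [heading=225, draw]
PD: pen down
RT 15: heading 225 -> 210
RT 319: heading 210 -> 251
FD 10: (-28.91,-0.516) -> (-32.166,-9.971) [heading=251, draw]
Final: pos=(-32.166,-9.971), heading=251, 7 segment(s) drawn

Start position: (7, 6)
Final position: (-32.166, -9.971)
Distance = 42.297; >= 1e-6 -> NOT closed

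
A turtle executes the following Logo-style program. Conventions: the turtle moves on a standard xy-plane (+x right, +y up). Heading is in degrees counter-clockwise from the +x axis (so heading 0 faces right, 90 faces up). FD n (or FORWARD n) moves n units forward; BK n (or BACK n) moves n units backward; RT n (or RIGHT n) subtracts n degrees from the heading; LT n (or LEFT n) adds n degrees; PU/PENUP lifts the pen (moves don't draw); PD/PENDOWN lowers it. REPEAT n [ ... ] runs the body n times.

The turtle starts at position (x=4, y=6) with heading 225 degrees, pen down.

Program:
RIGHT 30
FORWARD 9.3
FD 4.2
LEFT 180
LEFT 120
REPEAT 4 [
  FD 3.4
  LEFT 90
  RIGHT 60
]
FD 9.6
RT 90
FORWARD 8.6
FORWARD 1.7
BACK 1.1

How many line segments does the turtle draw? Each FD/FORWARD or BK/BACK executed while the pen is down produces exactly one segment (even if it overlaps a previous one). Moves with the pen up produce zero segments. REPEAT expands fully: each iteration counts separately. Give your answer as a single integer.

Answer: 10

Derivation:
Executing turtle program step by step:
Start: pos=(4,6), heading=225, pen down
RT 30: heading 225 -> 195
FD 9.3: (4,6) -> (-4.983,3.593) [heading=195, draw]
FD 4.2: (-4.983,3.593) -> (-9.04,2.506) [heading=195, draw]
LT 180: heading 195 -> 15
LT 120: heading 15 -> 135
REPEAT 4 [
  -- iteration 1/4 --
  FD 3.4: (-9.04,2.506) -> (-11.444,4.91) [heading=135, draw]
  LT 90: heading 135 -> 225
  RT 60: heading 225 -> 165
  -- iteration 2/4 --
  FD 3.4: (-11.444,4.91) -> (-14.728,5.79) [heading=165, draw]
  LT 90: heading 165 -> 255
  RT 60: heading 255 -> 195
  -- iteration 3/4 --
  FD 3.4: (-14.728,5.79) -> (-18.012,4.91) [heading=195, draw]
  LT 90: heading 195 -> 285
  RT 60: heading 285 -> 225
  -- iteration 4/4 --
  FD 3.4: (-18.012,4.91) -> (-20.417,2.506) [heading=225, draw]
  LT 90: heading 225 -> 315
  RT 60: heading 315 -> 255
]
FD 9.6: (-20.417,2.506) -> (-22.901,-6.767) [heading=255, draw]
RT 90: heading 255 -> 165
FD 8.6: (-22.901,-6.767) -> (-31.208,-4.541) [heading=165, draw]
FD 1.7: (-31.208,-4.541) -> (-32.85,-4.101) [heading=165, draw]
BK 1.1: (-32.85,-4.101) -> (-31.788,-4.386) [heading=165, draw]
Final: pos=(-31.788,-4.386), heading=165, 10 segment(s) drawn
Segments drawn: 10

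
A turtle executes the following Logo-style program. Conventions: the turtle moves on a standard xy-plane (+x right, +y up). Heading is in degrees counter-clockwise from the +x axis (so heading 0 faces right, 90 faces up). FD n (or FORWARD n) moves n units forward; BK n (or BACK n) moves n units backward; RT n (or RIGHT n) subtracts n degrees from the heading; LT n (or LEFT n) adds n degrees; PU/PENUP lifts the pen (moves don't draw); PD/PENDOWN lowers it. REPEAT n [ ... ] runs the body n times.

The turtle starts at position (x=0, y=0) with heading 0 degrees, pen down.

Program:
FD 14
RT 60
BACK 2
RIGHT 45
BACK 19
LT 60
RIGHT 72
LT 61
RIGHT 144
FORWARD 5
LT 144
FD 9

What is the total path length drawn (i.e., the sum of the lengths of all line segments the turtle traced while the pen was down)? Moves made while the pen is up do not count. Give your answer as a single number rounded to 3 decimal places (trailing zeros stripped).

Answer: 49

Derivation:
Executing turtle program step by step:
Start: pos=(0,0), heading=0, pen down
FD 14: (0,0) -> (14,0) [heading=0, draw]
RT 60: heading 0 -> 300
BK 2: (14,0) -> (13,1.732) [heading=300, draw]
RT 45: heading 300 -> 255
BK 19: (13,1.732) -> (17.918,20.085) [heading=255, draw]
LT 60: heading 255 -> 315
RT 72: heading 315 -> 243
LT 61: heading 243 -> 304
RT 144: heading 304 -> 160
FD 5: (17.918,20.085) -> (13.219,21.795) [heading=160, draw]
LT 144: heading 160 -> 304
FD 9: (13.219,21.795) -> (18.252,14.333) [heading=304, draw]
Final: pos=(18.252,14.333), heading=304, 5 segment(s) drawn

Segment lengths:
  seg 1: (0,0) -> (14,0), length = 14
  seg 2: (14,0) -> (13,1.732), length = 2
  seg 3: (13,1.732) -> (17.918,20.085), length = 19
  seg 4: (17.918,20.085) -> (13.219,21.795), length = 5
  seg 5: (13.219,21.795) -> (18.252,14.333), length = 9
Total = 49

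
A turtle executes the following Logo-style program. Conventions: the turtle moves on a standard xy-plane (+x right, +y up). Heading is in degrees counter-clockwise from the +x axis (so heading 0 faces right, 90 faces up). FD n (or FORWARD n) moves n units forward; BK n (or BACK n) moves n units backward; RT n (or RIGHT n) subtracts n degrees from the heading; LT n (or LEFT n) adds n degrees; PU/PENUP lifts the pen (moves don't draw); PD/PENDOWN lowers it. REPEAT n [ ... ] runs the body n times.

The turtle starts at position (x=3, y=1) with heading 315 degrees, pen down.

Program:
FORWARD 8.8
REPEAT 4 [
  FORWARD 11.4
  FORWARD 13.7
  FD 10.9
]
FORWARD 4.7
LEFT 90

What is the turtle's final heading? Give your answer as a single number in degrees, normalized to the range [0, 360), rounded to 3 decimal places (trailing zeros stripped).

Answer: 45

Derivation:
Executing turtle program step by step:
Start: pos=(3,1), heading=315, pen down
FD 8.8: (3,1) -> (9.223,-5.223) [heading=315, draw]
REPEAT 4 [
  -- iteration 1/4 --
  FD 11.4: (9.223,-5.223) -> (17.284,-13.284) [heading=315, draw]
  FD 13.7: (17.284,-13.284) -> (26.971,-22.971) [heading=315, draw]
  FD 10.9: (26.971,-22.971) -> (34.678,-30.678) [heading=315, draw]
  -- iteration 2/4 --
  FD 11.4: (34.678,-30.678) -> (42.739,-38.739) [heading=315, draw]
  FD 13.7: (42.739,-38.739) -> (52.427,-48.427) [heading=315, draw]
  FD 10.9: (52.427,-48.427) -> (60.134,-56.134) [heading=315, draw]
  -- iteration 3/4 --
  FD 11.4: (60.134,-56.134) -> (68.195,-64.195) [heading=315, draw]
  FD 13.7: (68.195,-64.195) -> (77.883,-73.883) [heading=315, draw]
  FD 10.9: (77.883,-73.883) -> (85.59,-81.59) [heading=315, draw]
  -- iteration 4/4 --
  FD 11.4: (85.59,-81.59) -> (93.651,-89.651) [heading=315, draw]
  FD 13.7: (93.651,-89.651) -> (103.338,-99.338) [heading=315, draw]
  FD 10.9: (103.338,-99.338) -> (111.046,-107.046) [heading=315, draw]
]
FD 4.7: (111.046,-107.046) -> (114.369,-110.369) [heading=315, draw]
LT 90: heading 315 -> 45
Final: pos=(114.369,-110.369), heading=45, 14 segment(s) drawn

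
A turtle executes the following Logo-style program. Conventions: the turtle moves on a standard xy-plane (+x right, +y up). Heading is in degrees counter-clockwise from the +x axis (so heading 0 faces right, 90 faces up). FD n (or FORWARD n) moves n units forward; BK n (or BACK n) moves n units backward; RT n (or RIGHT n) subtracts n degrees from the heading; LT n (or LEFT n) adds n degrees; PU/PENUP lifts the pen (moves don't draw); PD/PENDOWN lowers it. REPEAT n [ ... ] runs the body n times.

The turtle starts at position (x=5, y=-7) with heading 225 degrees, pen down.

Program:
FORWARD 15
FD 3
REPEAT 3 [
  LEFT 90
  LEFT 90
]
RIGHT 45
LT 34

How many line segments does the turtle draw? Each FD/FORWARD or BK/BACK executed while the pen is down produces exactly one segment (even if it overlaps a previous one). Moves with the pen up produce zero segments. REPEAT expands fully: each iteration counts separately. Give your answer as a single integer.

Executing turtle program step by step:
Start: pos=(5,-7), heading=225, pen down
FD 15: (5,-7) -> (-5.607,-17.607) [heading=225, draw]
FD 3: (-5.607,-17.607) -> (-7.728,-19.728) [heading=225, draw]
REPEAT 3 [
  -- iteration 1/3 --
  LT 90: heading 225 -> 315
  LT 90: heading 315 -> 45
  -- iteration 2/3 --
  LT 90: heading 45 -> 135
  LT 90: heading 135 -> 225
  -- iteration 3/3 --
  LT 90: heading 225 -> 315
  LT 90: heading 315 -> 45
]
RT 45: heading 45 -> 0
LT 34: heading 0 -> 34
Final: pos=(-7.728,-19.728), heading=34, 2 segment(s) drawn
Segments drawn: 2

Answer: 2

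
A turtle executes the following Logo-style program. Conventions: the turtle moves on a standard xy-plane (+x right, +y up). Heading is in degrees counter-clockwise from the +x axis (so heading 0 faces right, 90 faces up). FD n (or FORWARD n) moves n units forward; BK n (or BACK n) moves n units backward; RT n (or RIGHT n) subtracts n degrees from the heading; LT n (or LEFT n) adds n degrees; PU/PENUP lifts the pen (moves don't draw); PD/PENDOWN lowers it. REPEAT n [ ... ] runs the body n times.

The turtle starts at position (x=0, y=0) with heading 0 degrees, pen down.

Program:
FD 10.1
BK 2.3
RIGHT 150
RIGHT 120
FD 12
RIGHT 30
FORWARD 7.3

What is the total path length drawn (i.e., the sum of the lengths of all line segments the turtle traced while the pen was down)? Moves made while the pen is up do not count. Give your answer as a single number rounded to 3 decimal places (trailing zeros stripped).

Answer: 31.7

Derivation:
Executing turtle program step by step:
Start: pos=(0,0), heading=0, pen down
FD 10.1: (0,0) -> (10.1,0) [heading=0, draw]
BK 2.3: (10.1,0) -> (7.8,0) [heading=0, draw]
RT 150: heading 0 -> 210
RT 120: heading 210 -> 90
FD 12: (7.8,0) -> (7.8,12) [heading=90, draw]
RT 30: heading 90 -> 60
FD 7.3: (7.8,12) -> (11.45,18.322) [heading=60, draw]
Final: pos=(11.45,18.322), heading=60, 4 segment(s) drawn

Segment lengths:
  seg 1: (0,0) -> (10.1,0), length = 10.1
  seg 2: (10.1,0) -> (7.8,0), length = 2.3
  seg 3: (7.8,0) -> (7.8,12), length = 12
  seg 4: (7.8,12) -> (11.45,18.322), length = 7.3
Total = 31.7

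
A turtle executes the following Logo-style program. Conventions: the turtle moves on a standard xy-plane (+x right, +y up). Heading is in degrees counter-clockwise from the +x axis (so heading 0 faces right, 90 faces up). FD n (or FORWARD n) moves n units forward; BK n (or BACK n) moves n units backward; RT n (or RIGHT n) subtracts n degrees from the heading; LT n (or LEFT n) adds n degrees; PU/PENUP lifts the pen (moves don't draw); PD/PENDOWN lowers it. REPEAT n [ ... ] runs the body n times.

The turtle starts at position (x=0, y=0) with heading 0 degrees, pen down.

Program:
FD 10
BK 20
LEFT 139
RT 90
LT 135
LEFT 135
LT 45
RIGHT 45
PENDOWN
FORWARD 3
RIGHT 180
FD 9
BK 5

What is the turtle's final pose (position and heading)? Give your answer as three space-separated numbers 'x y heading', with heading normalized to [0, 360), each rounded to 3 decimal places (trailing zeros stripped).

Executing turtle program step by step:
Start: pos=(0,0), heading=0, pen down
FD 10: (0,0) -> (10,0) [heading=0, draw]
BK 20: (10,0) -> (-10,0) [heading=0, draw]
LT 139: heading 0 -> 139
RT 90: heading 139 -> 49
LT 135: heading 49 -> 184
LT 135: heading 184 -> 319
LT 45: heading 319 -> 4
RT 45: heading 4 -> 319
PD: pen down
FD 3: (-10,0) -> (-7.736,-1.968) [heading=319, draw]
RT 180: heading 319 -> 139
FD 9: (-7.736,-1.968) -> (-14.528,3.936) [heading=139, draw]
BK 5: (-14.528,3.936) -> (-10.755,0.656) [heading=139, draw]
Final: pos=(-10.755,0.656), heading=139, 5 segment(s) drawn

Answer: -10.755 0.656 139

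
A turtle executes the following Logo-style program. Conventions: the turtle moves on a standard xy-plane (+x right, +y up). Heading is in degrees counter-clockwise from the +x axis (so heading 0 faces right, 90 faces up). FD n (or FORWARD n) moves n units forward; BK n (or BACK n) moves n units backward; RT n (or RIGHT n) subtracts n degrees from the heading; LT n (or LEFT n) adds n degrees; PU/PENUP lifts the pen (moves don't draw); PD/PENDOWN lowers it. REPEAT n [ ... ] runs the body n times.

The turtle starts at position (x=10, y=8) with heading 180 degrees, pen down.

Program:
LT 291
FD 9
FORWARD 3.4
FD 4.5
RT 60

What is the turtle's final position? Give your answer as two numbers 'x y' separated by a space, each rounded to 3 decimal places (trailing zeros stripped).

Executing turtle program step by step:
Start: pos=(10,8), heading=180, pen down
LT 291: heading 180 -> 111
FD 9: (10,8) -> (6.775,16.402) [heading=111, draw]
FD 3.4: (6.775,16.402) -> (5.556,19.576) [heading=111, draw]
FD 4.5: (5.556,19.576) -> (3.944,23.778) [heading=111, draw]
RT 60: heading 111 -> 51
Final: pos=(3.944,23.778), heading=51, 3 segment(s) drawn

Answer: 3.944 23.778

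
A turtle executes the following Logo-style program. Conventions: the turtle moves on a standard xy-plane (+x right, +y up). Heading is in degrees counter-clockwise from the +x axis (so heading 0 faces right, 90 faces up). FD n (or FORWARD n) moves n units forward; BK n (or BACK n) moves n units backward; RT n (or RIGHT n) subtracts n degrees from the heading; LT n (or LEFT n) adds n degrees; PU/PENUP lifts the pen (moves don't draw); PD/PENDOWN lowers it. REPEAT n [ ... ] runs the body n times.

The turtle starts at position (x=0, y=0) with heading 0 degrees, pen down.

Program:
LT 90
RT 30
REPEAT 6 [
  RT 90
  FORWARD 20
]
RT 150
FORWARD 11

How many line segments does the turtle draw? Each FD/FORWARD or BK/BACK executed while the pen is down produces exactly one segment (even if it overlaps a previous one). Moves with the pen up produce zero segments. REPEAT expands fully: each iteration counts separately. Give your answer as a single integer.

Executing turtle program step by step:
Start: pos=(0,0), heading=0, pen down
LT 90: heading 0 -> 90
RT 30: heading 90 -> 60
REPEAT 6 [
  -- iteration 1/6 --
  RT 90: heading 60 -> 330
  FD 20: (0,0) -> (17.321,-10) [heading=330, draw]
  -- iteration 2/6 --
  RT 90: heading 330 -> 240
  FD 20: (17.321,-10) -> (7.321,-27.321) [heading=240, draw]
  -- iteration 3/6 --
  RT 90: heading 240 -> 150
  FD 20: (7.321,-27.321) -> (-10,-17.321) [heading=150, draw]
  -- iteration 4/6 --
  RT 90: heading 150 -> 60
  FD 20: (-10,-17.321) -> (0,0) [heading=60, draw]
  -- iteration 5/6 --
  RT 90: heading 60 -> 330
  FD 20: (0,0) -> (17.321,-10) [heading=330, draw]
  -- iteration 6/6 --
  RT 90: heading 330 -> 240
  FD 20: (17.321,-10) -> (7.321,-27.321) [heading=240, draw]
]
RT 150: heading 240 -> 90
FD 11: (7.321,-27.321) -> (7.321,-16.321) [heading=90, draw]
Final: pos=(7.321,-16.321), heading=90, 7 segment(s) drawn
Segments drawn: 7

Answer: 7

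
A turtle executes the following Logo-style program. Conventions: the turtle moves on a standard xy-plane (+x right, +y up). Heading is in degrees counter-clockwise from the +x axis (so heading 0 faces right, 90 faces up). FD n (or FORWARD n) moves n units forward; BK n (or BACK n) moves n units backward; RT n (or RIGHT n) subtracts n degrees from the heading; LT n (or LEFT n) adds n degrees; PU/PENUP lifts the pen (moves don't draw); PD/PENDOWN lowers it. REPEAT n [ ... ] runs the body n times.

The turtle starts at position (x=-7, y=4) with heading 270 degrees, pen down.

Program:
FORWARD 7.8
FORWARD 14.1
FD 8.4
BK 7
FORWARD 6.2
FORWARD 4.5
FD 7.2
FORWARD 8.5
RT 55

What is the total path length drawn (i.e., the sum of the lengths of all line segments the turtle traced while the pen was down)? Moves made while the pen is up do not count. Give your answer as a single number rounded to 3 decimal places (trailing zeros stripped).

Executing turtle program step by step:
Start: pos=(-7,4), heading=270, pen down
FD 7.8: (-7,4) -> (-7,-3.8) [heading=270, draw]
FD 14.1: (-7,-3.8) -> (-7,-17.9) [heading=270, draw]
FD 8.4: (-7,-17.9) -> (-7,-26.3) [heading=270, draw]
BK 7: (-7,-26.3) -> (-7,-19.3) [heading=270, draw]
FD 6.2: (-7,-19.3) -> (-7,-25.5) [heading=270, draw]
FD 4.5: (-7,-25.5) -> (-7,-30) [heading=270, draw]
FD 7.2: (-7,-30) -> (-7,-37.2) [heading=270, draw]
FD 8.5: (-7,-37.2) -> (-7,-45.7) [heading=270, draw]
RT 55: heading 270 -> 215
Final: pos=(-7,-45.7), heading=215, 8 segment(s) drawn

Segment lengths:
  seg 1: (-7,4) -> (-7,-3.8), length = 7.8
  seg 2: (-7,-3.8) -> (-7,-17.9), length = 14.1
  seg 3: (-7,-17.9) -> (-7,-26.3), length = 8.4
  seg 4: (-7,-26.3) -> (-7,-19.3), length = 7
  seg 5: (-7,-19.3) -> (-7,-25.5), length = 6.2
  seg 6: (-7,-25.5) -> (-7,-30), length = 4.5
  seg 7: (-7,-30) -> (-7,-37.2), length = 7.2
  seg 8: (-7,-37.2) -> (-7,-45.7), length = 8.5
Total = 63.7

Answer: 63.7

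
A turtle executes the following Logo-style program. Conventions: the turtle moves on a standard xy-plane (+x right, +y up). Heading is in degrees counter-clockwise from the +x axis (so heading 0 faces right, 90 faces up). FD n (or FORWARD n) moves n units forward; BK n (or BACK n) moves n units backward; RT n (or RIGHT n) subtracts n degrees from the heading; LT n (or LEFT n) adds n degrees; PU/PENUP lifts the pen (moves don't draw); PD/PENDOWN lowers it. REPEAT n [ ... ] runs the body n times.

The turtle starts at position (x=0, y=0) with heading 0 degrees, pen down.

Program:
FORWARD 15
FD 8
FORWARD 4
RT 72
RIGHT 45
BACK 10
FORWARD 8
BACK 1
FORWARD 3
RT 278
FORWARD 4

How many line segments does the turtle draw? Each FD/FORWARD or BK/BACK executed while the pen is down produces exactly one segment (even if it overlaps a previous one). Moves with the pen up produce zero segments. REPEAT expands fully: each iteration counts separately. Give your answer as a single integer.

Executing turtle program step by step:
Start: pos=(0,0), heading=0, pen down
FD 15: (0,0) -> (15,0) [heading=0, draw]
FD 8: (15,0) -> (23,0) [heading=0, draw]
FD 4: (23,0) -> (27,0) [heading=0, draw]
RT 72: heading 0 -> 288
RT 45: heading 288 -> 243
BK 10: (27,0) -> (31.54,8.91) [heading=243, draw]
FD 8: (31.54,8.91) -> (27.908,1.782) [heading=243, draw]
BK 1: (27.908,1.782) -> (28.362,2.673) [heading=243, draw]
FD 3: (28.362,2.673) -> (27,0) [heading=243, draw]
RT 278: heading 243 -> 325
FD 4: (27,0) -> (30.277,-2.294) [heading=325, draw]
Final: pos=(30.277,-2.294), heading=325, 8 segment(s) drawn
Segments drawn: 8

Answer: 8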